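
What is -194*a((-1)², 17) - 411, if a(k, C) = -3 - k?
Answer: 365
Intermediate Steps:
-194*a((-1)², 17) - 411 = -194*(-3 - 1*(-1)²) - 411 = -194*(-3 - 1*1) - 411 = -194*(-3 - 1) - 411 = -194*(-4) - 411 = 776 - 411 = 365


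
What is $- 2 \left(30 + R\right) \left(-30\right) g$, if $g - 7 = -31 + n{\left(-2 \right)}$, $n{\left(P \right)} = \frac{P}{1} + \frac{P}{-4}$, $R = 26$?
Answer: $-85680$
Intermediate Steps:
$n{\left(P \right)} = \frac{3 P}{4}$ ($n{\left(P \right)} = P 1 + P \left(- \frac{1}{4}\right) = P - \frac{P}{4} = \frac{3 P}{4}$)
$g = - \frac{51}{2}$ ($g = 7 + \left(-31 + \frac{3}{4} \left(-2\right)\right) = 7 - \frac{65}{2} = - \frac{51}{2} \approx -25.5$)
$- 2 \left(30 + R\right) \left(-30\right) g = - 2 \left(30 + 26\right) \left(-30\right) \left(- \frac{51}{2}\right) = - 2 \cdot 56 \left(-30\right) \left(- \frac{51}{2}\right) = - 2 \left(\left(-1680\right) \left(- \frac{51}{2}\right)\right) = \left(-2\right) 42840 = -85680$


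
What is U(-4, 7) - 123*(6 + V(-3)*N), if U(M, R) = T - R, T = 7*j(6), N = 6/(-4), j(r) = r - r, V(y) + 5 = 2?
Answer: -2597/2 ≈ -1298.5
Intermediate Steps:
V(y) = -3 (V(y) = -5 + 2 = -3)
j(r) = 0
N = -3/2 (N = 6*(-¼) = -3/2 ≈ -1.5000)
T = 0 (T = 7*0 = 0)
U(M, R) = -R (U(M, R) = 0 - R = -R)
U(-4, 7) - 123*(6 + V(-3)*N) = -1*7 - 123*(6 - 3*(-3/2)) = -7 - 123*(6 + 9/2) = -7 - 123*21/2 = -7 - 2583/2 = -2597/2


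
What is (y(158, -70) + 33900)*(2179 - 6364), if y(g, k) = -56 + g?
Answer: -142298370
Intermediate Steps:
(y(158, -70) + 33900)*(2179 - 6364) = ((-56 + 158) + 33900)*(2179 - 6364) = (102 + 33900)*(-4185) = 34002*(-4185) = -142298370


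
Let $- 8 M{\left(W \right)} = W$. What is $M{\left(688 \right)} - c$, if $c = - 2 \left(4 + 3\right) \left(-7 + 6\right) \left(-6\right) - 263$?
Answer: $261$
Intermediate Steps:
$c = -347$ ($c = \left(-2\right) 7 \left(-1\right) \left(-6\right) - 263 = \left(-14\right) \left(-1\right) \left(-6\right) - 263 = 14 \left(-6\right) - 263 = -84 - 263 = -347$)
$M{\left(W \right)} = - \frac{W}{8}$
$M{\left(688 \right)} - c = \left(- \frac{1}{8}\right) 688 - -347 = -86 + 347 = 261$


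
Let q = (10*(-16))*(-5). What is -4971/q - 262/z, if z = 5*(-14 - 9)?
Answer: -72413/18400 ≈ -3.9355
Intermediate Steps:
q = 800 (q = -160*(-5) = 800)
z = -115 (z = 5*(-23) = -115)
-4971/q - 262/z = -4971/800 - 262/(-115) = -4971*1/800 - 262*(-1/115) = -4971/800 + 262/115 = -72413/18400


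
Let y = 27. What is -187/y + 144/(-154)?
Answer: -16343/2079 ≈ -7.8610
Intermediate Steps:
-187/y + 144/(-154) = -187/27 + 144/(-154) = -187*1/27 + 144*(-1/154) = -187/27 - 72/77 = -16343/2079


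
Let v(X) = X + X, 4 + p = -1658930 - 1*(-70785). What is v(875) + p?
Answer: -1586399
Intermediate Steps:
p = -1588149 (p = -4 + (-1658930 - 1*(-70785)) = -4 + (-1658930 + 70785) = -4 - 1588145 = -1588149)
v(X) = 2*X
v(875) + p = 2*875 - 1588149 = 1750 - 1588149 = -1586399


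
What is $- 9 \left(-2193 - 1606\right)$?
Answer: $34191$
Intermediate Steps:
$- 9 \left(-2193 - 1606\right) = \left(-9\right) \left(-3799\right) = 34191$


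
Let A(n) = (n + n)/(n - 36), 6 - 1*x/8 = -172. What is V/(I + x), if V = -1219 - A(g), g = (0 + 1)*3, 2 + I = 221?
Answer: -13407/18073 ≈ -0.74183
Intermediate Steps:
I = 219 (I = -2 + 221 = 219)
x = 1424 (x = 48 - 8*(-172) = 48 + 1376 = 1424)
g = 3 (g = 1*3 = 3)
A(n) = 2*n/(-36 + n) (A(n) = (2*n)/(-36 + n) = 2*n/(-36 + n))
V = -13407/11 (V = -1219 - 2*3/(-36 + 3) = -1219 - 2*3/(-33) = -1219 - 2*3*(-1)/33 = -1219 - 1*(-2/11) = -1219 + 2/11 = -13407/11 ≈ -1218.8)
V/(I + x) = -13407/(11*(219 + 1424)) = -13407/11/1643 = -13407/11*1/1643 = -13407/18073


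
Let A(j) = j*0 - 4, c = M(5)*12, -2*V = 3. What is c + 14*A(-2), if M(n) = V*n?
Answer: -146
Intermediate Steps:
V = -3/2 (V = -1/2*3 = -3/2 ≈ -1.5000)
M(n) = -3*n/2
c = -90 (c = -3/2*5*12 = -15/2*12 = -90)
A(j) = -4 (A(j) = 0 - 4 = -4)
c + 14*A(-2) = -90 + 14*(-4) = -90 - 56 = -146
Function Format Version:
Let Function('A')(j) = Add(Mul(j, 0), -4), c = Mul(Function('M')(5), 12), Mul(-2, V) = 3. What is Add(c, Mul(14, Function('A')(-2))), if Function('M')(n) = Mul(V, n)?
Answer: -146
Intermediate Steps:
V = Rational(-3, 2) (V = Mul(Rational(-1, 2), 3) = Rational(-3, 2) ≈ -1.5000)
Function('M')(n) = Mul(Rational(-3, 2), n)
c = -90 (c = Mul(Mul(Rational(-3, 2), 5), 12) = Mul(Rational(-15, 2), 12) = -90)
Function('A')(j) = -4 (Function('A')(j) = Add(0, -4) = -4)
Add(c, Mul(14, Function('A')(-2))) = Add(-90, Mul(14, -4)) = Add(-90, -56) = -146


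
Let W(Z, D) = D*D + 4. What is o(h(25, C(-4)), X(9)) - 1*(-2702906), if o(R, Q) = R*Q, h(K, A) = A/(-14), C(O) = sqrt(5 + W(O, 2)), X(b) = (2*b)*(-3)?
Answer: 2702906 + 27*sqrt(13)/7 ≈ 2.7029e+6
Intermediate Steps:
W(Z, D) = 4 + D**2 (W(Z, D) = D**2 + 4 = 4 + D**2)
X(b) = -6*b
C(O) = sqrt(13) (C(O) = sqrt(5 + (4 + 2**2)) = sqrt(5 + (4 + 4)) = sqrt(5 + 8) = sqrt(13))
h(K, A) = -A/14 (h(K, A) = A*(-1/14) = -A/14)
o(R, Q) = Q*R
o(h(25, C(-4)), X(9)) - 1*(-2702906) = (-6*9)*(-sqrt(13)/14) - 1*(-2702906) = -(-27)*sqrt(13)/7 + 2702906 = 27*sqrt(13)/7 + 2702906 = 2702906 + 27*sqrt(13)/7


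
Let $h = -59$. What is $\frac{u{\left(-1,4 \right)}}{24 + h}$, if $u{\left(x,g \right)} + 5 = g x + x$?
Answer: $\frac{2}{7} \approx 0.28571$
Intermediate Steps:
$u{\left(x,g \right)} = -5 + x + g x$ ($u{\left(x,g \right)} = -5 + \left(g x + x\right) = -5 + \left(x + g x\right) = -5 + x + g x$)
$\frac{u{\left(-1,4 \right)}}{24 + h} = \frac{-5 - 1 + 4 \left(-1\right)}{24 - 59} = \frac{-5 - 1 - 4}{-35} = \left(-10\right) \left(- \frac{1}{35}\right) = \frac{2}{7}$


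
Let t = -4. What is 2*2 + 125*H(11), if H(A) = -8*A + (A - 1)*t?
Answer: -15996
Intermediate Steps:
H(A) = 4 - 12*A (H(A) = -8*A + (A - 1)*(-4) = -8*A + (-1 + A)*(-4) = -8*A + (4 - 4*A) = 4 - 12*A)
2*2 + 125*H(11) = 2*2 + 125*(4 - 12*11) = 4 + 125*(4 - 132) = 4 + 125*(-128) = 4 - 16000 = -15996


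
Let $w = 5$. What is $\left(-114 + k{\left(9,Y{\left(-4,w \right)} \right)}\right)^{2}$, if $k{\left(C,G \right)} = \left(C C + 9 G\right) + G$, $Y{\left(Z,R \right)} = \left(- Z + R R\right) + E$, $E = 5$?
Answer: $94249$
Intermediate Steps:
$Y{\left(Z,R \right)} = 5 + R^{2} - Z$ ($Y{\left(Z,R \right)} = \left(- Z + R R\right) + 5 = \left(- Z + R^{2}\right) + 5 = \left(R^{2} - Z\right) + 5 = 5 + R^{2} - Z$)
$k{\left(C,G \right)} = C^{2} + 10 G$ ($k{\left(C,G \right)} = \left(C^{2} + 9 G\right) + G = C^{2} + 10 G$)
$\left(-114 + k{\left(9,Y{\left(-4,w \right)} \right)}\right)^{2} = \left(-114 + \left(9^{2} + 10 \left(5 + 5^{2} - -4\right)\right)\right)^{2} = \left(-114 + \left(81 + 10 \left(5 + 25 + 4\right)\right)\right)^{2} = \left(-114 + \left(81 + 10 \cdot 34\right)\right)^{2} = \left(-114 + \left(81 + 340\right)\right)^{2} = \left(-114 + 421\right)^{2} = 307^{2} = 94249$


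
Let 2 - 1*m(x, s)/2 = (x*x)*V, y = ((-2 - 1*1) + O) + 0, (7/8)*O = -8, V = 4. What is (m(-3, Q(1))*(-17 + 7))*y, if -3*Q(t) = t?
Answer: -57800/7 ≈ -8257.1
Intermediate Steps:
O = -64/7 (O = (8/7)*(-8) = -64/7 ≈ -9.1429)
Q(t) = -t/3
y = -85/7 (y = ((-2 - 1*1) - 64/7) + 0 = ((-2 - 1) - 64/7) + 0 = (-3 - 64/7) + 0 = -85/7 + 0 = -85/7 ≈ -12.143)
m(x, s) = 4 - 8*x² (m(x, s) = 4 - 2*x*x*4 = 4 - 2*x²*4 = 4 - 8*x²)
(m(-3, Q(1))*(-17 + 7))*y = ((4 - 8*(-3)²)*(-17 + 7))*(-85/7) = ((4 - 8*9)*(-10))*(-85/7) = ((4 - 72)*(-10))*(-85/7) = -68*(-10)*(-85/7) = 680*(-85/7) = -57800/7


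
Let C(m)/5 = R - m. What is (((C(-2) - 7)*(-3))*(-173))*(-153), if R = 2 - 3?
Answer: 158814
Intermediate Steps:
R = -1
C(m) = -5 - 5*m (C(m) = 5*(-1 - m) = -5 - 5*m)
(((C(-2) - 7)*(-3))*(-173))*(-153) = ((((-5 - 5*(-2)) - 7)*(-3))*(-173))*(-153) = ((((-5 + 10) - 7)*(-3))*(-173))*(-153) = (((5 - 7)*(-3))*(-173))*(-153) = (-2*(-3)*(-173))*(-153) = (6*(-173))*(-153) = -1038*(-153) = 158814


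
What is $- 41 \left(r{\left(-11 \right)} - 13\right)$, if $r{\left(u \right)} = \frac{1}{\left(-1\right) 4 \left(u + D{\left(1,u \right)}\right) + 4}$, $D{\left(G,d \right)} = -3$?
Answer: $\frac{31939}{60} \approx 532.32$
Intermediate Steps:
$r{\left(u \right)} = \frac{1}{16 - 4 u}$ ($r{\left(u \right)} = \frac{1}{\left(-1\right) 4 \left(u - 3\right) + 4} = \frac{1}{- 4 \left(-3 + u\right) + 4} = \frac{1}{\left(12 - 4 u\right) + 4} = \frac{1}{16 - 4 u}$)
$- 41 \left(r{\left(-11 \right)} - 13\right) = - 41 \left(- \frac{1}{-16 + 4 \left(-11\right)} - 13\right) = - 41 \left(- \frac{1}{-16 - 44} - 13\right) = - 41 \left(- \frac{1}{-60} - 13\right) = - 41 \left(\left(-1\right) \left(- \frac{1}{60}\right) - 13\right) = - 41 \left(\frac{1}{60} - 13\right) = \left(-41\right) \left(- \frac{779}{60}\right) = \frac{31939}{60}$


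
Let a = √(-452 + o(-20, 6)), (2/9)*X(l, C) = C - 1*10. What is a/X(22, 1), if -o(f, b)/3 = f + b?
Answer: -2*I*√410/81 ≈ -0.49996*I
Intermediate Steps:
X(l, C) = -45 + 9*C/2 (X(l, C) = 9*(C - 1*10)/2 = 9*(C - 10)/2 = 9*(-10 + C)/2 = -45 + 9*C/2)
o(f, b) = -3*b - 3*f (o(f, b) = -3*(f + b) = -3*(b + f) = -3*b - 3*f)
a = I*√410 (a = √(-452 + (-3*6 - 3*(-20))) = √(-452 + (-18 + 60)) = √(-452 + 42) = √(-410) = I*√410 ≈ 20.248*I)
a/X(22, 1) = (I*√410)/(-45 + (9/2)*1) = (I*√410)/(-45 + 9/2) = (I*√410)/(-81/2) = (I*√410)*(-2/81) = -2*I*√410/81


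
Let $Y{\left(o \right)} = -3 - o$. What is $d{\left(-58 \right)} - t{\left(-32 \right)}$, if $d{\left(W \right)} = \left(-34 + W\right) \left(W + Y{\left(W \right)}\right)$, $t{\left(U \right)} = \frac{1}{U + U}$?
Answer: $\frac{17665}{64} \approx 276.02$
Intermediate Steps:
$t{\left(U \right)} = \frac{1}{2 U}$
$d{\left(W \right)} = 102 - 3 W$ ($d{\left(W \right)} = \left(-34 + W\right) \left(W - \left(3 + W\right)\right) = \left(-34 + W\right) \left(-3\right) = 102 - 3 W$)
$d{\left(-58 \right)} - t{\left(-32 \right)} = \left(102 - -174\right) - \frac{1}{2 \left(-32\right)} = \left(102 + 174\right) - \frac{1}{2} \left(- \frac{1}{32}\right) = 276 - - \frac{1}{64} = 276 + \frac{1}{64} = \frac{17665}{64}$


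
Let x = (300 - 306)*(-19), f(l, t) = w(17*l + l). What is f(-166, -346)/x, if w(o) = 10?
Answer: 5/57 ≈ 0.087719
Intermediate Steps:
f(l, t) = 10
x = 114 (x = -6*(-19) = 114)
f(-166, -346)/x = 10/114 = 10*(1/114) = 5/57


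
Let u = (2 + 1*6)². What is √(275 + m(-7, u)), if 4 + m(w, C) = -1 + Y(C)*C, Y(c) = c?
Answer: √4366 ≈ 66.076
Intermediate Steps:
u = 64 (u = (2 + 6)² = 8² = 64)
m(w, C) = -5 + C² (m(w, C) = -4 + (-1 + C*C) = -4 + (-1 + C²) = -5 + C²)
√(275 + m(-7, u)) = √(275 + (-5 + 64²)) = √(275 + (-5 + 4096)) = √(275 + 4091) = √4366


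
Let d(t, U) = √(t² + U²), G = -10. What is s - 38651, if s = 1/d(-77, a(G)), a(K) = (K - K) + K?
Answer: -38651 + √6029/6029 ≈ -38651.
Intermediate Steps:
a(K) = K (a(K) = 0 + K = K)
d(t, U) = √(U² + t²)
s = √6029/6029 (s = 1/(√((-10)² + (-77)²)) = 1/(√(100 + 5929)) = 1/(√6029) = √6029/6029 ≈ 0.012879)
s - 38651 = √6029/6029 - 38651 = -38651 + √6029/6029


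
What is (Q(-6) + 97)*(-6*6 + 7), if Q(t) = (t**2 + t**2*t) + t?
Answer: 2581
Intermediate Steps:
Q(t) = t + t**2 + t**3 (Q(t) = (t**2 + t**3) + t = t + t**2 + t**3)
(Q(-6) + 97)*(-6*6 + 7) = (-6*(1 - 6 + (-6)**2) + 97)*(-6*6 + 7) = (-6*(1 - 6 + 36) + 97)*(-36 + 7) = (-6*31 + 97)*(-29) = (-186 + 97)*(-29) = -89*(-29) = 2581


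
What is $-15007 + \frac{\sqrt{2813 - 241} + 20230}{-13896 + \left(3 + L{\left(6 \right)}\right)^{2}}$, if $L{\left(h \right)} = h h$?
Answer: $- \frac{37146371}{2475} - \frac{2 \sqrt{643}}{12375} \approx -15009.0$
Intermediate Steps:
$L{\left(h \right)} = h^{2}$
$-15007 + \frac{\sqrt{2813 - 241} + 20230}{-13896 + \left(3 + L{\left(6 \right)}\right)^{2}} = -15007 + \frac{\sqrt{2813 - 241} + 20230}{-13896 + \left(3 + 6^{2}\right)^{2}} = -15007 + \frac{\sqrt{2572} + 20230}{-13896 + \left(3 + 36\right)^{2}} = -15007 + \frac{2 \sqrt{643} + 20230}{-13896 + 39^{2}} = -15007 + \frac{20230 + 2 \sqrt{643}}{-13896 + 1521} = -15007 + \frac{20230 + 2 \sqrt{643}}{-12375} = -15007 + \left(20230 + 2 \sqrt{643}\right) \left(- \frac{1}{12375}\right) = -15007 - \left(\frac{4046}{2475} + \frac{2 \sqrt{643}}{12375}\right) = - \frac{37146371}{2475} - \frac{2 \sqrt{643}}{12375}$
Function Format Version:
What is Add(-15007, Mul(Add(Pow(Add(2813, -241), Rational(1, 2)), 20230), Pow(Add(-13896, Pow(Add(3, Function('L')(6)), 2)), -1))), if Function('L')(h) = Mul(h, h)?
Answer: Add(Rational(-37146371, 2475), Mul(Rational(-2, 12375), Pow(643, Rational(1, 2)))) ≈ -15009.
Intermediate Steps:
Function('L')(h) = Pow(h, 2)
Add(-15007, Mul(Add(Pow(Add(2813, -241), Rational(1, 2)), 20230), Pow(Add(-13896, Pow(Add(3, Function('L')(6)), 2)), -1))) = Add(-15007, Mul(Add(Pow(Add(2813, -241), Rational(1, 2)), 20230), Pow(Add(-13896, Pow(Add(3, Pow(6, 2)), 2)), -1))) = Add(-15007, Mul(Add(Pow(2572, Rational(1, 2)), 20230), Pow(Add(-13896, Pow(Add(3, 36), 2)), -1))) = Add(-15007, Mul(Add(Mul(2, Pow(643, Rational(1, 2))), 20230), Pow(Add(-13896, Pow(39, 2)), -1))) = Add(-15007, Mul(Add(20230, Mul(2, Pow(643, Rational(1, 2)))), Pow(Add(-13896, 1521), -1))) = Add(-15007, Mul(Add(20230, Mul(2, Pow(643, Rational(1, 2)))), Pow(-12375, -1))) = Add(-15007, Mul(Add(20230, Mul(2, Pow(643, Rational(1, 2)))), Rational(-1, 12375))) = Add(-15007, Add(Rational(-4046, 2475), Mul(Rational(-2, 12375), Pow(643, Rational(1, 2))))) = Add(Rational(-37146371, 2475), Mul(Rational(-2, 12375), Pow(643, Rational(1, 2))))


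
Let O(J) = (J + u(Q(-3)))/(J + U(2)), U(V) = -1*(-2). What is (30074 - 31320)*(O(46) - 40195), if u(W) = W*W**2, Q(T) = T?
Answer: 1201979443/24 ≈ 5.0082e+7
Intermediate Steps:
U(V) = 2
u(W) = W**3
O(J) = (-27 + J)/(2 + J) (O(J) = (J + (-3)**3)/(J + 2) = (J - 27)/(2 + J) = (-27 + J)/(2 + J))
(30074 - 31320)*(O(46) - 40195) = (30074 - 31320)*((-27 + 46)/(2 + 46) - 40195) = -1246*(19/48 - 40195) = -1246*(-1929341/48) = 1201979443/24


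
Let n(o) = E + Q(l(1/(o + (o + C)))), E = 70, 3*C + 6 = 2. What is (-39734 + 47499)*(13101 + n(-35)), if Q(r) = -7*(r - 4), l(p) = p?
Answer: 21933073355/214 ≈ 1.0249e+8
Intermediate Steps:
C = -4/3 (C = -2 + (⅓)*2 = -2 + ⅔ = -4/3 ≈ -1.3333)
Q(r) = 28 - 7*r (Q(r) = -7*(-4 + r) = 28 - 7*r)
n(o) = 98 - 7/(-4/3 + 2*o) (n(o) = 70 + (28 - 7/(o + (o - 4/3))) = 70 + (28 - 7/(o + (-4/3 + o))) = 70 + (28 - 7/(-4/3 + 2*o)) = 98 - 7/(-4/3 + 2*o))
(-39734 + 47499)*(13101 + n(-35)) = (-39734 + 47499)*(13101 + 7*(-59 + 84*(-35))/(2*(-2 + 3*(-35)))) = 7765*(13101 + 7*(-59 - 2940)/(2*(-2 - 105))) = 7765*(13101 + (7/2)*(-2999)/(-107)) = 7765*(13101 + (7/2)*(-1/107)*(-2999)) = 7765*(13101 + 20993/214) = 7765*(2824607/214) = 21933073355/214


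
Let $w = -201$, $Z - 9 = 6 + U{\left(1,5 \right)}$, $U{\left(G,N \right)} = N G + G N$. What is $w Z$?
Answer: $-5025$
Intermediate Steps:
$U{\left(G,N \right)} = 2 G N$ ($U{\left(G,N \right)} = G N + G N = 2 G N$)
$Z = 25$ ($Z = 9 + \left(6 + 2 \cdot 1 \cdot 5\right) = 9 + \left(6 + 10\right) = 9 + 16 = 25$)
$w Z = \left(-201\right) 25 = -5025$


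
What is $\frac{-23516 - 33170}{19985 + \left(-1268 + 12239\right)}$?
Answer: $- \frac{28343}{15478} \approx -1.8312$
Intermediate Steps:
$\frac{-23516 - 33170}{19985 + \left(-1268 + 12239\right)} = - \frac{56686}{19985 + 10971} = - \frac{56686}{30956} = \left(-56686\right) \frac{1}{30956} = - \frac{28343}{15478}$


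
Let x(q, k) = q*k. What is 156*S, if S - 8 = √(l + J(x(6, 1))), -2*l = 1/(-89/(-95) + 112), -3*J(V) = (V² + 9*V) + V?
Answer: 1248 + 78*I*√14736302958/10729 ≈ 1248.0 + 882.53*I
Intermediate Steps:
x(q, k) = k*q
J(V) = -10*V/3 - V²/3 (J(V) = -((V² + 9*V) + V)/3 = -(V² + 10*V)/3 = -10*V/3 - V²/3)
l = -95/21458 (l = -1/(2*(-89/(-95) + 112)) = -1/(2*(-89*(-1/95) + 112)) = -1/(2*(89/95 + 112)) = -1/(2*10729/95) = -½*95/10729 = -95/21458 ≈ -0.0044273)
S = 8 + I*√14736302958/21458 (S = 8 + √(-95/21458 - 1*6*(10 + 1*6)/3) = 8 + √(-95/21458 - ⅓*6*(10 + 6)) = 8 + √(-95/21458 - ⅓*6*16) = 8 + √(-95/21458 - 32) = 8 + √(-686751/21458) = 8 + I*√14736302958/21458 ≈ 8.0 + 5.6572*I)
156*S = 156*(8 + I*√14736302958/21458) = 1248 + 78*I*√14736302958/10729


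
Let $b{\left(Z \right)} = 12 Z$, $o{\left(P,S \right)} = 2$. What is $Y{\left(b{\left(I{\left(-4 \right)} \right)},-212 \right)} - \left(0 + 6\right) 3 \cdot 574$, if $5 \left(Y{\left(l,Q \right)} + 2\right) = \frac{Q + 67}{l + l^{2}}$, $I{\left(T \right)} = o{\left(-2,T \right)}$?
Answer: $- \frac{6200429}{600} \approx -10334.0$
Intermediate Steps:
$I{\left(T \right)} = 2$
$Y{\left(l,Q \right)} = -2 + \frac{67 + Q}{5 \left(l + l^{2}\right)}$ ($Y{\left(l,Q \right)} = -2 + \frac{\left(Q + 67\right) \frac{1}{l + l^{2}}}{5} = -2 + \frac{\left(67 + Q\right) \frac{1}{l + l^{2}}}{5} = -2 + \frac{\frac{1}{l + l^{2}} \left(67 + Q\right)}{5} = -2 + \frac{67 + Q}{5 \left(l + l^{2}\right)}$)
$Y{\left(b{\left(I{\left(-4 \right)} \right)},-212 \right)} - \left(0 + 6\right) 3 \cdot 574 = \frac{67 - 212 - 10 \cdot 12 \cdot 2 - 10 \left(12 \cdot 2\right)^{2}}{5 \cdot 12 \cdot 2 \left(1 + 12 \cdot 2\right)} - \left(0 + 6\right) 3 \cdot 574 = \frac{67 - 212 - 240 - 10 \cdot 24^{2}}{5 \cdot 24 \left(1 + 24\right)} - 6 \cdot 3 \cdot 574 = \frac{1}{5} \cdot \frac{1}{24} \cdot \frac{1}{25} \left(67 - 212 - 240 - 5760\right) - 18 \cdot 574 = \frac{1}{5} \cdot \frac{1}{24} \cdot \frac{1}{25} \left(67 - 212 - 240 - 5760\right) - 10332 = \frac{1}{5} \cdot \frac{1}{24} \cdot \frac{1}{25} \left(-6145\right) - 10332 = - \frac{1229}{600} - 10332 = - \frac{6200429}{600}$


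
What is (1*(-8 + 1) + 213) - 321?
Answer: -115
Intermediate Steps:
(1*(-8 + 1) + 213) - 321 = (1*(-7) + 213) - 321 = (-7 + 213) - 321 = 206 - 321 = -115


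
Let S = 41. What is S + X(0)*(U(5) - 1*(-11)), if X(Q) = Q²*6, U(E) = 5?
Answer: 41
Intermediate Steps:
X(Q) = 6*Q²
S + X(0)*(U(5) - 1*(-11)) = 41 + (6*0²)*(5 - 1*(-11)) = 41 + (6*0)*(5 + 11) = 41 + 0*16 = 41 + 0 = 41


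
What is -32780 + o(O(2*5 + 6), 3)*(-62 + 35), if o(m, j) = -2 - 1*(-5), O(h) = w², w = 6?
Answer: -32861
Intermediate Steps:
O(h) = 36 (O(h) = 6² = 36)
o(m, j) = 3 (o(m, j) = -2 + 5 = 3)
-32780 + o(O(2*5 + 6), 3)*(-62 + 35) = -32780 + 3*(-62 + 35) = -32780 + 3*(-27) = -32780 - 81 = -32861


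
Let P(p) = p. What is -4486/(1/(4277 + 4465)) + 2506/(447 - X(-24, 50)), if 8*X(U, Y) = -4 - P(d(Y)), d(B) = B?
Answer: -71178140756/1815 ≈ -3.9217e+7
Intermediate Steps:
X(U, Y) = -1/2 - Y/8 (X(U, Y) = (-4 - Y)/8 = -1/2 - Y/8)
-4486/(1/(4277 + 4465)) + 2506/(447 - X(-24, 50)) = -4486/(1/(4277 + 4465)) + 2506/(447 - (-1/2 - 1/8*50)) = -4486/(1/8742) + 2506/(447 - (-1/2 - 25/4)) = -4486/1/8742 + 2506/(447 - 1*(-27/4)) = -4486*8742 + 2506/(447 + 27/4) = -39216612 + 2506/(1815/4) = -39216612 + 2506*(4/1815) = -39216612 + 10024/1815 = -71178140756/1815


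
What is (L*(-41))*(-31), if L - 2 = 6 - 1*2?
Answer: 7626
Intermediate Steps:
L = 6 (L = 2 + (6 - 1*2) = 2 + (6 - 2) = 2 + 4 = 6)
(L*(-41))*(-31) = (6*(-41))*(-31) = -246*(-31) = 7626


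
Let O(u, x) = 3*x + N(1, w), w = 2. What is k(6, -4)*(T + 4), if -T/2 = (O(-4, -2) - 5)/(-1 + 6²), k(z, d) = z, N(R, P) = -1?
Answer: 984/35 ≈ 28.114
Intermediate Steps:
O(u, x) = -1 + 3*x (O(u, x) = 3*x - 1 = -1 + 3*x)
T = 24/35 (T = -2*((-1 + 3*(-2)) - 5)/(-1 + 6²) = -2*((-1 - 6) - 5)/(-1 + 36) = -2*(-7 - 5)/35 = -(-24)/35 = -2*(-12/35) = 24/35 ≈ 0.68571)
k(6, -4)*(T + 4) = 6*(24/35 + 4) = 6*(164/35) = 984/35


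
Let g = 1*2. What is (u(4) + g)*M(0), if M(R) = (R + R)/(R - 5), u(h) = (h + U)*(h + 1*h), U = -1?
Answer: 0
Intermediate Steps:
u(h) = 2*h*(-1 + h) (u(h) = (h - 1)*(h + 1*h) = (-1 + h)*(h + h) = (-1 + h)*(2*h) = 2*h*(-1 + h))
M(R) = 2*R/(-5 + R) (M(R) = (2*R)/(-5 + R) = 2*R/(-5 + R))
g = 2
(u(4) + g)*M(0) = (2*4*(-1 + 4) + 2)*(2*0/(-5 + 0)) = (2*4*3 + 2)*(2*0/(-5)) = (24 + 2)*(2*0*(-1/5)) = 26*0 = 0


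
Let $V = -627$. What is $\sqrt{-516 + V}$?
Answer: $3 i \sqrt{127} \approx 33.808 i$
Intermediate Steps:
$\sqrt{-516 + V} = \sqrt{-516 - 627} = \sqrt{-1143} = 3 i \sqrt{127}$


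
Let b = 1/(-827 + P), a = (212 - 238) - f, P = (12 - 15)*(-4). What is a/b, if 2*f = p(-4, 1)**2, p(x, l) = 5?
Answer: 62755/2 ≈ 31378.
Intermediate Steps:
f = 25/2 (f = (1/2)*5**2 = (1/2)*25 = 25/2 ≈ 12.500)
P = 12 (P = -3*(-4) = 12)
a = -77/2 (a = (212 - 238) - 1*25/2 = -26 - 25/2 = -77/2 ≈ -38.500)
b = -1/815 (b = 1/(-827 + 12) = 1/(-815) = -1/815 ≈ -0.0012270)
a/b = -77/(2*(-1/815)) = -77/2*(-815) = 62755/2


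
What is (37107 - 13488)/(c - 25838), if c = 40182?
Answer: 23619/14344 ≈ 1.6466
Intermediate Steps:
(37107 - 13488)/(c - 25838) = (37107 - 13488)/(40182 - 25838) = 23619/14344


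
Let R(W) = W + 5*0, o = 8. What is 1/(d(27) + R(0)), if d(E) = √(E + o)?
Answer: √35/35 ≈ 0.16903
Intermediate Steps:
d(E) = √(8 + E) (d(E) = √(E + 8) = √(8 + E))
R(W) = W (R(W) = W + 0 = W)
1/(d(27) + R(0)) = 1/(√(8 + 27) + 0) = 1/(√35 + 0) = 1/(√35) = √35/35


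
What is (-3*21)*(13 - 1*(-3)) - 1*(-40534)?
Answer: 39526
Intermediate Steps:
(-3*21)*(13 - 1*(-3)) - 1*(-40534) = -63*(13 + 3) + 40534 = -63*16 + 40534 = -1008 + 40534 = 39526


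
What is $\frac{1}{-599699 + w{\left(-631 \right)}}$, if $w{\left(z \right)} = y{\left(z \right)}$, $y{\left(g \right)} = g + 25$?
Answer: $- \frac{1}{600305} \approx -1.6658 \cdot 10^{-6}$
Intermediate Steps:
$y{\left(g \right)} = 25 + g$
$w{\left(z \right)} = 25 + z$
$\frac{1}{-599699 + w{\left(-631 \right)}} = \frac{1}{-599699 + \left(25 - 631\right)} = \frac{1}{-599699 - 606} = \frac{1}{-600305} = - \frac{1}{600305}$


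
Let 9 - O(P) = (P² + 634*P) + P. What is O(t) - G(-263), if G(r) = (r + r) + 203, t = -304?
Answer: 100956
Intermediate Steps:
G(r) = 203 + 2*r (G(r) = 2*r + 203 = 203 + 2*r)
O(P) = 9 - P² - 635*P (O(P) = 9 - ((P² + 634*P) + P) = 9 - (P² + 635*P) = 9 + (-P² - 635*P) = 9 - P² - 635*P)
O(t) - G(-263) = (9 - 1*(-304)² - 635*(-304)) - (203 + 2*(-263)) = (9 - 1*92416 + 193040) - (203 - 526) = (9 - 92416 + 193040) - 1*(-323) = 100633 + 323 = 100956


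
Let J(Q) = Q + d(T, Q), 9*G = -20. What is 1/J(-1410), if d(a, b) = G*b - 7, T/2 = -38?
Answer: 3/5149 ≈ 0.00058264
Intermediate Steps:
G = -20/9 (G = (⅑)*(-20) = -20/9 ≈ -2.2222)
T = -76 (T = 2*(-38) = -76)
d(a, b) = -7 - 20*b/9 (d(a, b) = -20*b/9 - 7 = -7 - 20*b/9)
J(Q) = -7 - 11*Q/9 (J(Q) = Q + (-7 - 20*Q/9) = -7 - 11*Q/9)
1/J(-1410) = 1/(-7 - 11/9*(-1410)) = 1/(-7 + 5170/3) = 1/(5149/3) = 3/5149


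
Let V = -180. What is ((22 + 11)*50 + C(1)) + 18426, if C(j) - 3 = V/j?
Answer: 19899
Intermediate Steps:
C(j) = 3 - 180/j
((22 + 11)*50 + C(1)) + 18426 = ((22 + 11)*50 + (3 - 180/1)) + 18426 = (33*50 + (3 - 180*1)) + 18426 = (1650 + (3 - 180)) + 18426 = (1650 - 177) + 18426 = 1473 + 18426 = 19899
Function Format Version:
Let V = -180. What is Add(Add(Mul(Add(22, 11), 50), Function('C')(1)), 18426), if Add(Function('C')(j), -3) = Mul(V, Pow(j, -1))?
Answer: 19899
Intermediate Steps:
Function('C')(j) = Add(3, Mul(-180, Pow(j, -1)))
Add(Add(Mul(Add(22, 11), 50), Function('C')(1)), 18426) = Add(Add(Mul(Add(22, 11), 50), Add(3, Mul(-180, Pow(1, -1)))), 18426) = Add(Add(Mul(33, 50), Add(3, Mul(-180, 1))), 18426) = Add(Add(1650, Add(3, -180)), 18426) = Add(Add(1650, -177), 18426) = Add(1473, 18426) = 19899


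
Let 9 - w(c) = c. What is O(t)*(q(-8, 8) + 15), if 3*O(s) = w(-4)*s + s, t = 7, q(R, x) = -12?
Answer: 98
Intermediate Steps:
w(c) = 9 - c
O(s) = 14*s/3 (O(s) = ((9 - 1*(-4))*s + s)/3 = ((9 + 4)*s + s)/3 = (13*s + s)/3 = (14*s)/3 = 14*s/3)
O(t)*(q(-8, 8) + 15) = ((14/3)*7)*(-12 + 15) = (98/3)*3 = 98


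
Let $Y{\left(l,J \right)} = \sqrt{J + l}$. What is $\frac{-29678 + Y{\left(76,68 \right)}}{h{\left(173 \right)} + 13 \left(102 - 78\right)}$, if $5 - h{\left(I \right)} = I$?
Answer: $- \frac{14833}{72} \approx -206.01$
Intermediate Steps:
$h{\left(I \right)} = 5 - I$
$\frac{-29678 + Y{\left(76,68 \right)}}{h{\left(173 \right)} + 13 \left(102 - 78\right)} = \frac{-29678 + \sqrt{68 + 76}}{\left(5 - 173\right) + 13 \left(102 - 78\right)} = \frac{-29678 + \sqrt{144}}{\left(5 - 173\right) + 13 \cdot 24} = \frac{-29678 + 12}{-168 + 312} = - \frac{29666}{144} = \left(-29666\right) \frac{1}{144} = - \frac{14833}{72}$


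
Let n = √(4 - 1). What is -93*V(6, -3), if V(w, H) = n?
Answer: -93*√3 ≈ -161.08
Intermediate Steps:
n = √3 ≈ 1.7320
V(w, H) = √3
-93*V(6, -3) = -93*√3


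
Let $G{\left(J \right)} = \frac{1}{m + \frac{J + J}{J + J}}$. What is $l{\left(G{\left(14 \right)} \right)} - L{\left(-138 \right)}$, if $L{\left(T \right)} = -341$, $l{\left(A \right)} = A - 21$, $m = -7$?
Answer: $\frac{1919}{6} \approx 319.83$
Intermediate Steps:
$G{\left(J \right)} = - \frac{1}{6}$ ($G{\left(J \right)} = \frac{1}{-7 + \frac{J + J}{J + J}} = \frac{1}{-7 + \frac{2 J}{2 J}} = \frac{1}{-7 + 2 J \frac{1}{2 J}} = \frac{1}{-7 + 1} = \frac{1}{-6} = - \frac{1}{6}$)
$l{\left(A \right)} = -21 + A$
$l{\left(G{\left(14 \right)} \right)} - L{\left(-138 \right)} = \left(-21 - \frac{1}{6}\right) - -341 = - \frac{127}{6} + 341 = \frac{1919}{6}$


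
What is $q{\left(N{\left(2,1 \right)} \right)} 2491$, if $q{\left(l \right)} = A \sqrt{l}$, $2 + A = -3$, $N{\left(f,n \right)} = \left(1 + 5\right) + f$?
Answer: $- 24910 \sqrt{2} \approx -35228.0$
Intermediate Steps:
$N{\left(f,n \right)} = 6 + f$
$A = -5$ ($A = -2 - 3 = -5$)
$q{\left(l \right)} = - 5 \sqrt{l}$
$q{\left(N{\left(2,1 \right)} \right)} 2491 = - 5 \sqrt{6 + 2} \cdot 2491 = - 5 \sqrt{8} \cdot 2491 = - 5 \cdot 2 \sqrt{2} \cdot 2491 = - 10 \sqrt{2} \cdot 2491 = - 24910 \sqrt{2}$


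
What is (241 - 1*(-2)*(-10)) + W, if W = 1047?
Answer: 1268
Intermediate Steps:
(241 - 1*(-2)*(-10)) + W = (241 - 1*(-2)*(-10)) + 1047 = (241 + 2*(-10)) + 1047 = (241 - 20) + 1047 = 221 + 1047 = 1268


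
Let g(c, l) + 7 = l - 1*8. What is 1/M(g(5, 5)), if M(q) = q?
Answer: -⅒ ≈ -0.10000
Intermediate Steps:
g(c, l) = -15 + l (g(c, l) = -7 + (l - 1*8) = -7 + (l - 8) = -7 + (-8 + l) = -15 + l)
1/M(g(5, 5)) = 1/(-15 + 5) = 1/(-10) = -⅒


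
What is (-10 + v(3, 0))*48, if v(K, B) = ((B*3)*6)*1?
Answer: -480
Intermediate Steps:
v(K, B) = 18*B (v(K, B) = ((3*B)*6)*1 = (18*B)*1 = 18*B)
(-10 + v(3, 0))*48 = (-10 + 18*0)*48 = (-10 + 0)*48 = -10*48 = -480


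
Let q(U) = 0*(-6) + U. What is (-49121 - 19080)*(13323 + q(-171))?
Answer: -896979552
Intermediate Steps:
q(U) = U (q(U) = 0 + U = U)
(-49121 - 19080)*(13323 + q(-171)) = (-49121 - 19080)*(13323 - 171) = -68201*13152 = -896979552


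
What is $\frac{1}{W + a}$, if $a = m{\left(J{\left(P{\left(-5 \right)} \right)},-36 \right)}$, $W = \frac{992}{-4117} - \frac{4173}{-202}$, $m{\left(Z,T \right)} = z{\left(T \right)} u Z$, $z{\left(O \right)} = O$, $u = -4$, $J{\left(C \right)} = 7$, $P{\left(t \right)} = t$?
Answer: $\frac{831634}{855266929} \approx 0.00097237$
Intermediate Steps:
$m{\left(Z,T \right)} = - 4 T Z$ ($m{\left(Z,T \right)} = T \left(-4\right) Z = - 4 T Z$)
$W = \frac{16979857}{831634}$ ($W = 992 \left(- \frac{1}{4117}\right) - - \frac{4173}{202} = - \frac{992}{4117} + \frac{4173}{202} = \frac{16979857}{831634} \approx 20.417$)
$a = 1008$ ($a = \left(-4\right) \left(-36\right) 7 = 1008$)
$\frac{1}{W + a} = \frac{1}{\frac{16979857}{831634} + 1008} = \frac{1}{\frac{855266929}{831634}} = \frac{831634}{855266929}$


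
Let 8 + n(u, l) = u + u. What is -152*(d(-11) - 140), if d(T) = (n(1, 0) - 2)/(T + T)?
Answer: 233472/11 ≈ 21225.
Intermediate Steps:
n(u, l) = -8 + 2*u (n(u, l) = -8 + (u + u) = -8 + 2*u)
d(T) = -4/T (d(T) = ((-8 + 2*1) - 2)/(T + T) = ((-8 + 2) - 2)/((2*T)) = (-6 - 2)*(1/(2*T)) = -4/T)
-152*(d(-11) - 140) = -152*(-4/(-11) - 140) = -152*(-4*(-1/11) - 140) = -152*(4/11 - 140) = -152*(-1536/11) = 233472/11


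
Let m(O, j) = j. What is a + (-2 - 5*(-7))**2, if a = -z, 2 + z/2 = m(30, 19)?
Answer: 1055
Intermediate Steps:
z = 34 (z = -4 + 2*19 = -4 + 38 = 34)
a = -34 (a = -1*34 = -34)
a + (-2 - 5*(-7))**2 = -34 + (-2 - 5*(-7))**2 = -34 + (-2 + 35)**2 = -34 + 33**2 = -34 + 1089 = 1055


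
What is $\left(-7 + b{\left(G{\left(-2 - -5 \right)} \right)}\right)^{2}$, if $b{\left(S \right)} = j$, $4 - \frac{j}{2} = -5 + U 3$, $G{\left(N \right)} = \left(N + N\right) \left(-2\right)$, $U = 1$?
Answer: $25$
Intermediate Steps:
$G{\left(N \right)} = - 4 N$ ($G{\left(N \right)} = 2 N \left(-2\right) = - 4 N$)
$j = 12$ ($j = 8 - 2 \left(-5 + 1 \cdot 3\right) = 8 - 2 \left(-5 + 3\right) = 8 - -4 = 8 + 4 = 12$)
$b{\left(S \right)} = 12$
$\left(-7 + b{\left(G{\left(-2 - -5 \right)} \right)}\right)^{2} = \left(-7 + 12\right)^{2} = 5^{2} = 25$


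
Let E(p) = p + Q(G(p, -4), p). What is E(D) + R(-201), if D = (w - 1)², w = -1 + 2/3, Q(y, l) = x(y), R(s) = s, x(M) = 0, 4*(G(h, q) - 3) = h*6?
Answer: -1793/9 ≈ -199.22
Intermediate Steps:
G(h, q) = 3 + 3*h/2 (G(h, q) = 3 + (h*6)/4 = 3 + (6*h)/4 = 3 + 3*h/2)
Q(y, l) = 0
w = -⅓ (w = -1 + 2*(⅓) = -1 + ⅔ = -⅓ ≈ -0.33333)
D = 16/9 (D = (-⅓ - 1)² = (-4/3)² = 16/9 ≈ 1.7778)
E(p) = p (E(p) = p + 0 = p)
E(D) + R(-201) = 16/9 - 201 = -1793/9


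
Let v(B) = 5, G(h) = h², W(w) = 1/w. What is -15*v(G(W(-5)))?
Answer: -75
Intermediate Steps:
-15*v(G(W(-5))) = -15*5 = -75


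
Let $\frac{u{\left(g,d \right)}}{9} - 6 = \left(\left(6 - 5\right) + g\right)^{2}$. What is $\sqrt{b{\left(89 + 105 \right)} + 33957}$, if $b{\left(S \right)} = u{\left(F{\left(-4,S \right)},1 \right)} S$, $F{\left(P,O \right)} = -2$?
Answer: $3 \sqrt{5131} \approx 214.89$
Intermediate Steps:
$u{\left(g,d \right)} = 54 + 9 \left(1 + g\right)^{2}$ ($u{\left(g,d \right)} = 54 + 9 \left(\left(6 - 5\right) + g\right)^{2} = 54 + 9 \left(1 + g\right)^{2}$)
$b{\left(S \right)} = 63 S$ ($b{\left(S \right)} = \left(54 + 9 \left(1 - 2\right)^{2}\right) S = \left(54 + 9 \left(-1\right)^{2}\right) S = \left(54 + 9 \cdot 1\right) S = \left(54 + 9\right) S = 63 S$)
$\sqrt{b{\left(89 + 105 \right)} + 33957} = \sqrt{63 \left(89 + 105\right) + 33957} = \sqrt{63 \cdot 194 + 33957} = \sqrt{12222 + 33957} = \sqrt{46179} = 3 \sqrt{5131}$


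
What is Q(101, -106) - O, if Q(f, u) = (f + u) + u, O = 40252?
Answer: -40363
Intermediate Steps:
Q(f, u) = f + 2*u
Q(101, -106) - O = (101 + 2*(-106)) - 1*40252 = (101 - 212) - 40252 = -111 - 40252 = -40363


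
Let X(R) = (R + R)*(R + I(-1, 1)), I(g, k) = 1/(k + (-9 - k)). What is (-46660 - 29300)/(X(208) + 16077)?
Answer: -683640/923029 ≈ -0.74065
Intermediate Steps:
I(g, k) = -1/9 (I(g, k) = 1/(-9) = -1/9)
X(R) = 2*R*(-1/9 + R) (X(R) = (R + R)*(R - 1/9) = (2*R)*(-1/9 + R) = 2*R*(-1/9 + R))
(-46660 - 29300)/(X(208) + 16077) = (-46660 - 29300)/((2/9)*208*(-1 + 9*208) + 16077) = -75960/((2/9)*208*(-1 + 1872) + 16077) = -75960/((2/9)*208*1871 + 16077) = -75960/(778336/9 + 16077) = -75960/923029/9 = -75960*9/923029 = -683640/923029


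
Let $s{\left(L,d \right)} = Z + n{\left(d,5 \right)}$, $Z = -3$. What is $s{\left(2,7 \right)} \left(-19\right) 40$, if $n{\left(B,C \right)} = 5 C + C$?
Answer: $-20520$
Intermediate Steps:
$n{\left(B,C \right)} = 6 C$
$s{\left(L,d \right)} = 27$ ($s{\left(L,d \right)} = -3 + 6 \cdot 5 = -3 + 30 = 27$)
$s{\left(2,7 \right)} \left(-19\right) 40 = 27 \left(-19\right) 40 = \left(-513\right) 40 = -20520$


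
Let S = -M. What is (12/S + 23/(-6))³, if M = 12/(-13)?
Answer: 166375/216 ≈ 770.25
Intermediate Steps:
M = -12/13 (M = 12*(-1/13) = -12/13 ≈ -0.92308)
S = 12/13 (S = -1*(-12/13) = 12/13 ≈ 0.92308)
(12/S + 23/(-6))³ = (12/(12/13) + 23/(-6))³ = (12*(13/12) + 23*(-⅙))³ = (13 - 23/6)³ = (55/6)³ = 166375/216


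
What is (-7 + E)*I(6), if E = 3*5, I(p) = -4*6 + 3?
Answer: -168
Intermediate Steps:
I(p) = -21 (I(p) = -24 + 3 = -21)
E = 15
(-7 + E)*I(6) = (-7 + 15)*(-21) = 8*(-21) = -168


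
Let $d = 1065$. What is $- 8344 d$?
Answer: $-8886360$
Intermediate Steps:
$- 8344 d = \left(-8344\right) 1065 = -8886360$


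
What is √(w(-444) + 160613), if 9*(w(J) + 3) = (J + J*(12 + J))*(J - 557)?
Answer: I*√190109874/3 ≈ 4596.0*I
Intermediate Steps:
w(J) = -3 + (-557 + J)*(J + J*(12 + J))/9 (w(J) = -3 + ((J + J*(12 + J))*(J - 557))/9 = -3 + ((J + J*(12 + J))*(-557 + J))/9 = -3 + ((-557 + J)*(J + J*(12 + J)))/9 = -3 + (-557 + J)*(J + J*(12 + J))/9)
√(w(-444) + 160613) = √((-3 - 7241/9*(-444) - 544/9*(-444)² + (⅑)*(-444)³) + 160613) = √((-3 + 1071668/3 - 544/9*197136 + (⅑)*(-87528384)) + 160613) = √((-3 + 1071668/3 - 11915776 - 9725376) + 160613) = √(-63851797/3 + 160613) = √(-63369958/3) = I*√190109874/3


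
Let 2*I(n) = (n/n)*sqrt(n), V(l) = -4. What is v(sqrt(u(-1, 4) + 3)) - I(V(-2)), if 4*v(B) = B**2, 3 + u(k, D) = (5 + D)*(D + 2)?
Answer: 27/2 - I ≈ 13.5 - 1.0*I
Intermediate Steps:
u(k, D) = -3 + (2 + D)*(5 + D) (u(k, D) = -3 + (5 + D)*(D + 2) = -3 + (5 + D)*(2 + D) = -3 + (2 + D)*(5 + D))
I(n) = sqrt(n)/2 (I(n) = ((n/n)*sqrt(n))/2 = (1*sqrt(n))/2 = sqrt(n)/2)
v(B) = B**2/4
v(sqrt(u(-1, 4) + 3)) - I(V(-2)) = (sqrt((7 + 4**2 + 7*4) + 3))**2/4 - sqrt(-4)/2 = (sqrt((7 + 16 + 28) + 3))**2/4 - 2*I/2 = (sqrt(51 + 3))**2/4 - I = (sqrt(54))**2/4 - I = (3*sqrt(6))**2/4 - I = (1/4)*54 - I = 27/2 - I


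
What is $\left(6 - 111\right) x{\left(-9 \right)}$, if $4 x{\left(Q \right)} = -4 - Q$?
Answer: $- \frac{525}{4} \approx -131.25$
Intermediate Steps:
$x{\left(Q \right)} = -1 - \frac{Q}{4}$ ($x{\left(Q \right)} = \frac{-4 - Q}{4} = -1 - \frac{Q}{4}$)
$\left(6 - 111\right) x{\left(-9 \right)} = \left(6 - 111\right) \left(-1 - - \frac{9}{4}\right) = - 105 \left(-1 + \frac{9}{4}\right) = \left(-105\right) \frac{5}{4} = - \frac{525}{4}$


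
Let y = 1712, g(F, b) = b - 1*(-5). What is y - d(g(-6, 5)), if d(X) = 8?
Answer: 1704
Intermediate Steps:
g(F, b) = 5 + b (g(F, b) = b + 5 = 5 + b)
y - d(g(-6, 5)) = 1712 - 1*8 = 1712 - 8 = 1704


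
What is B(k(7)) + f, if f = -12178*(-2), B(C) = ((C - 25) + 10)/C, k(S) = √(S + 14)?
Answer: 24357 - 5*√21/7 ≈ 24354.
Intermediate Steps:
k(S) = √(14 + S)
B(C) = (-15 + C)/C (B(C) = ((-25 + C) + 10)/C = (-15 + C)/C)
f = 24356
B(k(7)) + f = (-15 + √(14 + 7))/(√(14 + 7)) + 24356 = (-15 + √21)/(√21) + 24356 = (√21/21)*(-15 + √21) + 24356 = √21*(-15 + √21)/21 + 24356 = 24356 + √21*(-15 + √21)/21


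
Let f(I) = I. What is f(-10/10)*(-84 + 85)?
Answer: -1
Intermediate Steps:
f(-10/10)*(-84 + 85) = (-10/10)*(-84 + 85) = -10*⅒*1 = -1*1 = -1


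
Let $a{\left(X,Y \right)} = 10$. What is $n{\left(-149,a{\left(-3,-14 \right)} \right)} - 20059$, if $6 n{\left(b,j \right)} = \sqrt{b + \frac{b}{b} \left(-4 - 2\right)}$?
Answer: $-20059 + \frac{i \sqrt{155}}{6} \approx -20059.0 + 2.075 i$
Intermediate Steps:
$n{\left(b,j \right)} = \frac{\sqrt{-6 + b}}{6}$ ($n{\left(b,j \right)} = \frac{\sqrt{b + \frac{b}{b} \left(-4 - 2\right)}}{6} = \frac{\sqrt{b + 1 \left(-6\right)}}{6} = \frac{\sqrt{b - 6}}{6} = \frac{\sqrt{-6 + b}}{6}$)
$n{\left(-149,a{\left(-3,-14 \right)} \right)} - 20059 = \frac{\sqrt{-6 - 149}}{6} - 20059 = \frac{\sqrt{-155}}{6} - 20059 = \frac{i \sqrt{155}}{6} - 20059 = -20059 + \frac{i \sqrt{155}}{6}$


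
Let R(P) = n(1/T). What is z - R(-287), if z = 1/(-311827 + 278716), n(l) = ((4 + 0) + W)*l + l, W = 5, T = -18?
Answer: 18394/33111 ≈ 0.55552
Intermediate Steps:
n(l) = 10*l (n(l) = ((4 + 0) + 5)*l + l = (4 + 5)*l + l = 9*l + l = 10*l)
R(P) = -5/9 (R(P) = 10/(-18) = 10*(-1/18) = -5/9)
z = -1/33111 (z = 1/(-33111) = -1/33111 ≈ -3.0201e-5)
z - R(-287) = -1/33111 - 1*(-5/9) = -1/33111 + 5/9 = 18394/33111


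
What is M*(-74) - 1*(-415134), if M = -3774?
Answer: 694410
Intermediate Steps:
M*(-74) - 1*(-415134) = -3774*(-74) - 1*(-415134) = 279276 + 415134 = 694410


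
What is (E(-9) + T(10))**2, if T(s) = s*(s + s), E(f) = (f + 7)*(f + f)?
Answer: 55696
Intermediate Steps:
E(f) = 2*f*(7 + f) (E(f) = (7 + f)*(2*f) = 2*f*(7 + f))
T(s) = 2*s**2 (T(s) = s*(2*s) = 2*s**2)
(E(-9) + T(10))**2 = (2*(-9)*(7 - 9) + 2*10**2)**2 = (2*(-9)*(-2) + 2*100)**2 = (36 + 200)**2 = 236**2 = 55696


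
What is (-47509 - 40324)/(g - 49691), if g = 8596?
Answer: 87833/41095 ≈ 2.1373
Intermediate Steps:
(-47509 - 40324)/(g - 49691) = (-47509 - 40324)/(8596 - 49691) = -87833/(-41095) = -87833*(-1/41095) = 87833/41095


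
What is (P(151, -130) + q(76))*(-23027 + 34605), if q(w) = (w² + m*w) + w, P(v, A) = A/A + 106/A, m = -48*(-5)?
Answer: 18131055376/65 ≈ 2.7894e+8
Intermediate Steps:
m = 240
P(v, A) = 1 + 106/A
q(w) = w² + 241*w (q(w) = (w² + 240*w) + w = w² + 241*w)
(P(151, -130) + q(76))*(-23027 + 34605) = ((106 - 130)/(-130) + 76*(241 + 76))*(-23027 + 34605) = (-1/130*(-24) + 76*317)*11578 = (12/65 + 24092)*11578 = (1565992/65)*11578 = 18131055376/65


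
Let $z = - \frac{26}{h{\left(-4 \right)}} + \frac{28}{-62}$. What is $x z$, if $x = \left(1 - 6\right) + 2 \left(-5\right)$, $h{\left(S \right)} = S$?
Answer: $- \frac{5625}{62} \approx -90.726$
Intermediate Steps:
$x = -15$ ($x = \left(1 - 6\right) - 10 = -5 - 10 = -15$)
$z = \frac{375}{62}$ ($z = - \frac{26}{-4} + \frac{28}{-62} = \left(-26\right) \left(- \frac{1}{4}\right) + 28 \left(- \frac{1}{62}\right) = \frac{13}{2} - \frac{14}{31} = \frac{375}{62} \approx 6.0484$)
$x z = \left(-15\right) \frac{375}{62} = - \frac{5625}{62}$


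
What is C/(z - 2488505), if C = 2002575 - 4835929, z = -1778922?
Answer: 2833354/4267427 ≈ 0.66395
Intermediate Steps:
C = -2833354
C/(z - 2488505) = -2833354/(-1778922 - 2488505) = -2833354/(-4267427) = -2833354*(-1/4267427) = 2833354/4267427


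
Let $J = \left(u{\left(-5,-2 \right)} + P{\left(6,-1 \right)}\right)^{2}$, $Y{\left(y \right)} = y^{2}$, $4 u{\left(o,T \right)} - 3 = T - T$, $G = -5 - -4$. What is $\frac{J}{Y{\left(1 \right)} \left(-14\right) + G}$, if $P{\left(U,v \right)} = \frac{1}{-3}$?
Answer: $- \frac{5}{432} \approx -0.011574$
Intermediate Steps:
$G = -1$ ($G = -5 + 4 = -1$)
$u{\left(o,T \right)} = \frac{3}{4}$ ($u{\left(o,T \right)} = \frac{3}{4} + \frac{T - T}{4} = \frac{3}{4} + \frac{1}{4} \cdot 0 = \frac{3}{4} + 0 = \frac{3}{4}$)
$P{\left(U,v \right)} = - \frac{1}{3}$
$J = \frac{25}{144}$ ($J = \left(\frac{3}{4} - \frac{1}{3}\right)^{2} = \left(\frac{5}{12}\right)^{2} = \frac{25}{144} \approx 0.17361$)
$\frac{J}{Y{\left(1 \right)} \left(-14\right) + G} = \frac{25}{144 \left(1^{2} \left(-14\right) - 1\right)} = \frac{25}{144 \left(1 \left(-14\right) - 1\right)} = \frac{25}{144 \left(-14 - 1\right)} = \frac{25}{144 \left(-15\right)} = \frac{25}{144} \left(- \frac{1}{15}\right) = - \frac{5}{432}$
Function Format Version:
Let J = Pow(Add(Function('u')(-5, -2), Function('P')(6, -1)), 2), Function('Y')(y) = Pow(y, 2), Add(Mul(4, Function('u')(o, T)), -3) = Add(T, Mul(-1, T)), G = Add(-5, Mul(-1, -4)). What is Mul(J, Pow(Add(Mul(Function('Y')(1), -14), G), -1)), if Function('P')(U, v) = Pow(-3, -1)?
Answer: Rational(-5, 432) ≈ -0.011574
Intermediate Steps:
G = -1 (G = Add(-5, 4) = -1)
Function('u')(o, T) = Rational(3, 4) (Function('u')(o, T) = Add(Rational(3, 4), Mul(Rational(1, 4), Add(T, Mul(-1, T)))) = Add(Rational(3, 4), Mul(Rational(1, 4), 0)) = Add(Rational(3, 4), 0) = Rational(3, 4))
Function('P')(U, v) = Rational(-1, 3)
J = Rational(25, 144) (J = Pow(Add(Rational(3, 4), Rational(-1, 3)), 2) = Pow(Rational(5, 12), 2) = Rational(25, 144) ≈ 0.17361)
Mul(J, Pow(Add(Mul(Function('Y')(1), -14), G), -1)) = Mul(Rational(25, 144), Pow(Add(Mul(Pow(1, 2), -14), -1), -1)) = Mul(Rational(25, 144), Pow(Add(Mul(1, -14), -1), -1)) = Mul(Rational(25, 144), Pow(Add(-14, -1), -1)) = Mul(Rational(25, 144), Pow(-15, -1)) = Mul(Rational(25, 144), Rational(-1, 15)) = Rational(-5, 432)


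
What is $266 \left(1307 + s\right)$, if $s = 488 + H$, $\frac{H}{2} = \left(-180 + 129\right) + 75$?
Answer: $490238$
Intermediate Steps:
$H = 48$ ($H = 2 \left(\left(-180 + 129\right) + 75\right) = 2 \left(-51 + 75\right) = 2 \cdot 24 = 48$)
$s = 536$ ($s = 488 + 48 = 536$)
$266 \left(1307 + s\right) = 266 \left(1307 + 536\right) = 266 \cdot 1843 = 490238$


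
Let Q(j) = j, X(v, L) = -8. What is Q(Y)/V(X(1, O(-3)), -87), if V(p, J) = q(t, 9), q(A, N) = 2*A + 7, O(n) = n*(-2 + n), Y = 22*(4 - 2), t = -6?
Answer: -44/5 ≈ -8.8000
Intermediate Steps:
Y = 44 (Y = 22*2 = 44)
q(A, N) = 7 + 2*A
V(p, J) = -5 (V(p, J) = 7 + 2*(-6) = 7 - 12 = -5)
Q(Y)/V(X(1, O(-3)), -87) = 44/(-5) = 44*(-1/5) = -44/5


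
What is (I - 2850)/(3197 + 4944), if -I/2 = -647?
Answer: -1556/8141 ≈ -0.19113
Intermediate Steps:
I = 1294 (I = -2*(-647) = 1294)
(I - 2850)/(3197 + 4944) = (1294 - 2850)/(3197 + 4944) = -1556/8141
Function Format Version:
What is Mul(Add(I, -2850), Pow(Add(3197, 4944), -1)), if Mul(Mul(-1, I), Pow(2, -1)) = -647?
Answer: Rational(-1556, 8141) ≈ -0.19113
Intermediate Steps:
I = 1294 (I = Mul(-2, -647) = 1294)
Mul(Add(I, -2850), Pow(Add(3197, 4944), -1)) = Mul(Add(1294, -2850), Pow(Add(3197, 4944), -1)) = Mul(-1556, Pow(8141, -1)) = Mul(-1556, Rational(1, 8141)) = Rational(-1556, 8141)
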